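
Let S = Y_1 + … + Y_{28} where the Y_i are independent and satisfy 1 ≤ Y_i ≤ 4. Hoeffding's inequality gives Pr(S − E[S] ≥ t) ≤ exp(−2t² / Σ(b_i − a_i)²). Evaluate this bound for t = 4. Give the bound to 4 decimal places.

0.8807

Σ(b_i − a_i)² = 28·(3)² = 252.
Exponent = 2·4²/252 = 0.1270.
Bound = exp(−0.1270) = 0.88075.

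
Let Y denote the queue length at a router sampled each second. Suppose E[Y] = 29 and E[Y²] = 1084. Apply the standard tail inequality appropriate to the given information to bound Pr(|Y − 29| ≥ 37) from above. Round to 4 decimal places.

0.1775

The first two moments determine the variance, so Chebyshev's inequality is the sharpest standard bound available.
Var(Y) = E[Y²] − (E[Y])² = 1084 − 841 = 243.
Chebyshev's inequality: Pr(|Y − μ| ≥ t) ≤ Var(Y)/t² = 243/1369 = 0.1775.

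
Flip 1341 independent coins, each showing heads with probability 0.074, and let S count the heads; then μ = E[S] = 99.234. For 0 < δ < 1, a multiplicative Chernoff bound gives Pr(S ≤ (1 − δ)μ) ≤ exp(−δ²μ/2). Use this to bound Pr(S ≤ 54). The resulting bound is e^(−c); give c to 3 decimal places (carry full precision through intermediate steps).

Write 54 = (1 − δ)μ, so δ = 1 − 54/99.234 = 0.4558317…
Then the exponent is δ²μ/2 = (μ − 54)²/(2μ) = 10.309545.

10.310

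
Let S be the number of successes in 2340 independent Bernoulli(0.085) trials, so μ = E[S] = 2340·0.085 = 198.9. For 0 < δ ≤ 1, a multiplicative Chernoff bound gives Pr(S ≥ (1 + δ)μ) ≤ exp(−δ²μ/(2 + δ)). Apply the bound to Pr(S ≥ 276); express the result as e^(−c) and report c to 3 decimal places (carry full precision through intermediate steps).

Write 276 = (1 + δ)μ, so δ = 276/198.9 − 1 = 0.387632…
Then the exponent is δ²μ/(2 + δ) = (276 − μ)² / (μ·(2 + δ)) = 12.517183.

12.517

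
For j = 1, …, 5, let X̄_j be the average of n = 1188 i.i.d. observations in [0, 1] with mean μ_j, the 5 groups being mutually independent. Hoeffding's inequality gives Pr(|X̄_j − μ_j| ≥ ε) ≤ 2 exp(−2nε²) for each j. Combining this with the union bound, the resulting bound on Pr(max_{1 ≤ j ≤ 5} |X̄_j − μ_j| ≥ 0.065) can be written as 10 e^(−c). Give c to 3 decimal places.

Union bound over the 5 events: Pr(max_{1 ≤ j ≤ 5} |X̄_j − μ_j| ≥ 0.065) ≤ 5·2·exp(−2nε²) = 10 exp(−2·1188·0.065²).
So c = 2·1188·0.065² = 10.0386.

10.039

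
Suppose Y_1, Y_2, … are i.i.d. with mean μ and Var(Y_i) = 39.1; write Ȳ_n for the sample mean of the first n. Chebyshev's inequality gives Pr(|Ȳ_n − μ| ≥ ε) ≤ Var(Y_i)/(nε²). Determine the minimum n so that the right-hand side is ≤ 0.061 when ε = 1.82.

194

Require 39.1/(n·1.82²) ≤ 0.061, i.e. n ≥ 39.1/(0.061·1.82²) = 193.510.
The smallest integer n is 194.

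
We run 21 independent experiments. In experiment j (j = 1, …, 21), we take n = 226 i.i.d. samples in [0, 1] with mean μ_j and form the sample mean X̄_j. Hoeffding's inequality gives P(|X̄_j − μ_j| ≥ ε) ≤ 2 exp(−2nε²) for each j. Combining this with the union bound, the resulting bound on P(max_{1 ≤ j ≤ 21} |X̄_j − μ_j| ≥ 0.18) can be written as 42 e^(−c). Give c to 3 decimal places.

14.645

Union bound over the 21 events: P(max_{1 ≤ j ≤ 21} |X̄_j − μ_j| ≥ 0.18) ≤ 21·2·exp(−2nε²) = 42 exp(−2·226·0.18²).
So c = 2·226·0.18² = 14.6448.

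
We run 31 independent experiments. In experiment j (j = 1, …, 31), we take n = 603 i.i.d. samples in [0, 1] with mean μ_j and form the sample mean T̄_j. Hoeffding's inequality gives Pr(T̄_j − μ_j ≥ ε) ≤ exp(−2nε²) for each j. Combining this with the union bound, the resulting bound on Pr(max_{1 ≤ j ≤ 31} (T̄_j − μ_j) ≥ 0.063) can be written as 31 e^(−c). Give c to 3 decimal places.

Union bound over the 31 events: Pr(max_{1 ≤ j ≤ 31} (T̄_j − μ_j) ≥ 0.063) ≤ 31·exp(−2nε²) = 31 exp(−2·603·0.063²).
So c = 2·603·0.063² = 4.7866.

4.787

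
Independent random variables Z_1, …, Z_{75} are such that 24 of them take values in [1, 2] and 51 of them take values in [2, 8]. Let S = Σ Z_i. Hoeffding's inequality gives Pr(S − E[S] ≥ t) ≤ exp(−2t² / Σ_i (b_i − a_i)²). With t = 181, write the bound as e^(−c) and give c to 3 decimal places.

35.227

Σ(b_i − a_i)² = 24·1² + 51·6² = 1860.
c = 2t² / 1860 = 2·181² / 1860 = 35.2269.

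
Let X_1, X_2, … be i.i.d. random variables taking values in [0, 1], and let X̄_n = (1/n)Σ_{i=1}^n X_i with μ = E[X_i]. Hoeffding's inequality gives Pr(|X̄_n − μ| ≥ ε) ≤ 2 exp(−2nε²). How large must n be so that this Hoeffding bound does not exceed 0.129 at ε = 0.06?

381

Require 2·exp(−2nε²) ≤ 0.129, i.e. 2nε² ≥ ln(2/0.129) = 2.741090.
So n ≥ 2.741090 / (2·0.06²) = 380.707.
The smallest integer n is 381.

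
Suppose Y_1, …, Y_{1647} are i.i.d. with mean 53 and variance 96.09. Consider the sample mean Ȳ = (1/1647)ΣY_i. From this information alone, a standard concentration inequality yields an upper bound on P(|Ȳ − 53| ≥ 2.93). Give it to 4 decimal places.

With mean and variance of each term known, Chebyshev's inequality bounds the deviation of the sum (or sample mean).
Var(Ȳ) = Var(Y_i)/n = 96.09/1647 = 0.058342.
Chebyshev: P(|Ȳ − 53| ≥ 2.93) ≤ Var(Ȳ)/(2.93)² = 96.09/(1647·2.93²) = 0.0068.

0.0068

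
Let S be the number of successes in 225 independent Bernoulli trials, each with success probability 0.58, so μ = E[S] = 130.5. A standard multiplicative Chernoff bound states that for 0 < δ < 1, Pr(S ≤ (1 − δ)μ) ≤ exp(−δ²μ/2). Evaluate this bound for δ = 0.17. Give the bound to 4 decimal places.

Exponent = δ²μ/2 = 0.17²·130.5/2 = 1.8857.
Bound = exp(−1.8857) = 0.15172.

0.1517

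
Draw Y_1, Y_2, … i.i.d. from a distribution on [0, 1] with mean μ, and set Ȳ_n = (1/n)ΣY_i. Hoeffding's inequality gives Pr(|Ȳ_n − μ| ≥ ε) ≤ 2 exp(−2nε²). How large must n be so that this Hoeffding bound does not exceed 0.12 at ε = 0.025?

2251

Require 2·exp(−2nε²) ≤ 0.12, i.e. 2nε² ≥ ln(2/0.12) = 2.813411.
So n ≥ 2.813411 / (2·0.025²) = 2250.729.
The smallest integer n is 2251.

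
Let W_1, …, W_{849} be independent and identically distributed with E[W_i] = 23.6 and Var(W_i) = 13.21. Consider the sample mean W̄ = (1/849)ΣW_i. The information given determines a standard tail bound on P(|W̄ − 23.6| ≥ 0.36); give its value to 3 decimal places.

0.120

With mean and variance of each term known, Chebyshev's inequality bounds the deviation of the sum (or sample mean).
Var(W̄) = Var(W_i)/n = 13.21/849 = 0.015559.
Chebyshev: P(|W̄ − 23.6| ≥ 0.36) ≤ Var(W̄)/(0.36)² = 13.21/(849·0.36²) = 0.1201.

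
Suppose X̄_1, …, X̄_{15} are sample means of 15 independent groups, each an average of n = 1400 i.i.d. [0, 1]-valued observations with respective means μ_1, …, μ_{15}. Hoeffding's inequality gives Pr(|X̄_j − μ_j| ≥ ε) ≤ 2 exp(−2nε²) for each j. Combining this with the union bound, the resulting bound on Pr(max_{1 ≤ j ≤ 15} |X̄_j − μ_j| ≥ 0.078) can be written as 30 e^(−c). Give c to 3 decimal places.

17.035

Union bound over the 15 events: Pr(max_{1 ≤ j ≤ 15} |X̄_j − μ_j| ≥ 0.078) ≤ 15·2·exp(−2nε²) = 30 exp(−2·1400·0.078²).
So c = 2·1400·0.078² = 17.0352.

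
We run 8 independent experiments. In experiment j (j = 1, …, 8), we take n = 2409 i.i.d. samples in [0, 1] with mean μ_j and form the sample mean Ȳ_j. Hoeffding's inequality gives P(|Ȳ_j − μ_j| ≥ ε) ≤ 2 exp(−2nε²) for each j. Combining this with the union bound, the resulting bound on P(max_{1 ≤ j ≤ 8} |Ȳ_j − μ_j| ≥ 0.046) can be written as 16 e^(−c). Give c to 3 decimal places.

Union bound over the 8 events: P(max_{1 ≤ j ≤ 8} |Ȳ_j − μ_j| ≥ 0.046) ≤ 8·2·exp(−2nε²) = 16 exp(−2·2409·0.046²).
So c = 2·2409·0.046² = 10.1949.

10.195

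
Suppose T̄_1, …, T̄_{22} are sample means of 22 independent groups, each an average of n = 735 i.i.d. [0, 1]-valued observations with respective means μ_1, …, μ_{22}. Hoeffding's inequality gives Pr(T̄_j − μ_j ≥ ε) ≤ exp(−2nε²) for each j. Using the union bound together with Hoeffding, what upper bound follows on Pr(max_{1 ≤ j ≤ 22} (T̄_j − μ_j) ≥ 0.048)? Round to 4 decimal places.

Per-experiment Hoeffding bound: exp(−2·735·0.048²) = exp(−3.38688) = 0.033814.
Union bound over 22 events: 22·0.033814 = 0.74391.

0.7439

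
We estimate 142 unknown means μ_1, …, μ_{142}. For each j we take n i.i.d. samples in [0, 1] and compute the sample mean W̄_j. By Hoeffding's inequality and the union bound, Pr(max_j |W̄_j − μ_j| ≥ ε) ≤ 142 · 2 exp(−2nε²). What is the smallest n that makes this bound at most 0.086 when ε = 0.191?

112

Need 2·142·exp(−2nε²) ≤ 0.086, i.e. exp(−2nε²) ≤ 0.086/284.
So 2nε² ≥ ln(284/0.086) = 8.102382.
Hence n ≥ 8.102382/(2·0.191²) = 111.049.
The smallest integer n is 112.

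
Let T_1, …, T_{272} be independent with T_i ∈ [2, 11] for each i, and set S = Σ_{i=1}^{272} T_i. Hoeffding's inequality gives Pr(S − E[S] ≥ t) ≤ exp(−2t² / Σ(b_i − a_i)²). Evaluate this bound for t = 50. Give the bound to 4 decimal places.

Σ(b_i − a_i)² = 272·(9)² = 22032.
Exponent = 2·50²/22032 = 0.2269.
Bound = exp(−0.2269) = 0.79697.

0.7970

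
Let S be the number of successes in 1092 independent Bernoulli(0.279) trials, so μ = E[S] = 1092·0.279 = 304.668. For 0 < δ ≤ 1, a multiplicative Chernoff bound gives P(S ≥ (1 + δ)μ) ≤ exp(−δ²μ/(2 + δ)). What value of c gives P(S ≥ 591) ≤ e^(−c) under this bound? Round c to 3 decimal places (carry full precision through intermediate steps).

Write 591 = (1 + δ)μ, so δ = 591/304.668 − 1 = 0.9398165…
Then the exponent is δ²μ/(2 + δ) = (591 − μ)² / (μ·(2 + δ)) = 91.536165.

91.536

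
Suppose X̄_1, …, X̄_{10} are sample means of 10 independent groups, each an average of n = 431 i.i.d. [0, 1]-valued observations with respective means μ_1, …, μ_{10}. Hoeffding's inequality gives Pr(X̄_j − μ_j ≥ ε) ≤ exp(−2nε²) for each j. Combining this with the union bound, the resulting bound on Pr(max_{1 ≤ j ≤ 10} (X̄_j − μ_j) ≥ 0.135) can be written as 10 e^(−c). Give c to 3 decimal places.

15.710

Union bound over the 10 events: Pr(max_{1 ≤ j ≤ 10} (X̄_j − μ_j) ≥ 0.135) ≤ 10·exp(−2nε²) = 10 exp(−2·431·0.135²).
So c = 2·431·0.135² = 15.7099.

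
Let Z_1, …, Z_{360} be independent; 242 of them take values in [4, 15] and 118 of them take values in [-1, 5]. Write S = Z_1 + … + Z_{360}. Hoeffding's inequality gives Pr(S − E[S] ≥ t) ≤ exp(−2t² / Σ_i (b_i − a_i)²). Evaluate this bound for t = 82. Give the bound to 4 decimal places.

0.6696

Σ(b_i − a_i)² = 242·11² + 118·6² = 33530.
Exponent = 2·82² / 33530 = 0.40107.
Bound = exp(−0.40107) = 0.66960.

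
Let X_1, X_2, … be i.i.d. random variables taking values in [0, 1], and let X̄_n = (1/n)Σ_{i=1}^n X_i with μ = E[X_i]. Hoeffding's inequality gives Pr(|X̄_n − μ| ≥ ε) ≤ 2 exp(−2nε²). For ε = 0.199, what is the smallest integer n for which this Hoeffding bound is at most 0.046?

Require 2·exp(−2nε²) ≤ 0.046, i.e. 2nε² ≥ ln(2/0.046) = 3.772261.
So n ≥ 3.772261 / (2·0.199²) = 47.628.
The smallest integer n is 48.

48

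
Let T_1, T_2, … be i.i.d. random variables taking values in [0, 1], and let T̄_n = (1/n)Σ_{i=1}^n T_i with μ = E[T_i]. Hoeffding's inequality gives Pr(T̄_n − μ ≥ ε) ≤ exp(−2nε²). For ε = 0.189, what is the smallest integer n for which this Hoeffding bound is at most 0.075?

37

Require exp(−2nε²) ≤ 0.075, i.e. 2nε² ≥ ln(1/0.075) = 2.590267.
So n ≥ 2.590267 / (2·0.189²) = 36.257.
The smallest integer n is 37.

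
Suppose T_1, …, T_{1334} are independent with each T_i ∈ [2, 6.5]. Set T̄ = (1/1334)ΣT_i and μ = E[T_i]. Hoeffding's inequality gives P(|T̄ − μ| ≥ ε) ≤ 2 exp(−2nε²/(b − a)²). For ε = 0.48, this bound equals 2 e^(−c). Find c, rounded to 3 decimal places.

30.356

c = 2nε²/(b − a)² = 2·1334·0.48² / 4.5² = 30.3559.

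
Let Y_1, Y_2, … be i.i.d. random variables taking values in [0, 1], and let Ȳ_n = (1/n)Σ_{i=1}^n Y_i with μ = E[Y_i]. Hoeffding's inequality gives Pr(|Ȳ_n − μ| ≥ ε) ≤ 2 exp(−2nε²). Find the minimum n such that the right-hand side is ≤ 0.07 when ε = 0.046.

793

Require 2·exp(−2nε²) ≤ 0.07, i.e. 2nε² ≥ ln(2/0.07) = 3.352407.
So n ≥ 3.352407 / (2·0.046²) = 792.157.
The smallest integer n is 793.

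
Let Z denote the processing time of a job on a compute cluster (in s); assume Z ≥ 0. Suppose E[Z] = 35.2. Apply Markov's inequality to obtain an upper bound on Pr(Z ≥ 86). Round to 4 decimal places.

0.4093

Markov's inequality: for a non-negative random variable, Pr(Z ≥ a) ≤ E[Z]/a.
Here E[Z] = 35.2 and a = 86, so the bound is 35.2/86 = 0.4093.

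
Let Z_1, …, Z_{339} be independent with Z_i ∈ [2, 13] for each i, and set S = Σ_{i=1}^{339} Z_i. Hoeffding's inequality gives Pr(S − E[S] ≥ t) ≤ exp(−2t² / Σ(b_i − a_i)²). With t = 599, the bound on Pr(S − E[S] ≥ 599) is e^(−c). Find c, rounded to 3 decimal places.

17.494

Σ(b_i − a_i)² = 339·(11)² = 41019.
c = 2t²/41019 = 2·599²/41019 = 17.4944.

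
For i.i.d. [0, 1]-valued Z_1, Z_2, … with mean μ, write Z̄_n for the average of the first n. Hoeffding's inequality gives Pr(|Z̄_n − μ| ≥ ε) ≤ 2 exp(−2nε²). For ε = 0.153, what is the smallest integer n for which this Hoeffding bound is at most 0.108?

63

Require 2·exp(−2nε²) ≤ 0.108, i.e. 2nε² ≥ ln(2/0.108) = 2.918771.
So n ≥ 2.918771 / (2·0.153²) = 62.343.
The smallest integer n is 63.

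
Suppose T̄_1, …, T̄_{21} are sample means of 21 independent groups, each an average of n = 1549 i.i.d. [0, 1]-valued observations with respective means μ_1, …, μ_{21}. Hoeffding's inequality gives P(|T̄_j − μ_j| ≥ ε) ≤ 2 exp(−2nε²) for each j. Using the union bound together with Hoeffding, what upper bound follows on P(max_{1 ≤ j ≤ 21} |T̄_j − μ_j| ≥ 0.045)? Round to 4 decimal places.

Per-experiment Hoeffding bound: 2·exp(−2·1549·0.045²) = 2·exp(−6.27345) = 0.0037714.
Union bound over 21 events: 21·0.0037714 = 0.07920.

0.0792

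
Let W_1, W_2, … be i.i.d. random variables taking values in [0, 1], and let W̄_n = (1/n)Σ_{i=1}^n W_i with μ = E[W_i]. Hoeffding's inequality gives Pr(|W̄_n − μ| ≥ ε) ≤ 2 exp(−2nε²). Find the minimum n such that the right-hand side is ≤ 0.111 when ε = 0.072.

Require 2·exp(−2nε²) ≤ 0.111, i.e. 2nε² ≥ ln(2/0.111) = 2.891372.
So n ≥ 2.891372 / (2·0.072²) = 278.875.
The smallest integer n is 279.

279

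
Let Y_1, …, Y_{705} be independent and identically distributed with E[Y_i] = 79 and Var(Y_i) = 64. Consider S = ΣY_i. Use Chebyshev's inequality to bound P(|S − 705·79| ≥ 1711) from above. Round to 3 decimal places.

0.015

Var(S) = n·Var(Y_i) = 705·64 = 45120.
Chebyshev: P(|S − 705·79| ≥ 1711) ≤ Var(S)/1711² = 45120/2927521 = 0.0154.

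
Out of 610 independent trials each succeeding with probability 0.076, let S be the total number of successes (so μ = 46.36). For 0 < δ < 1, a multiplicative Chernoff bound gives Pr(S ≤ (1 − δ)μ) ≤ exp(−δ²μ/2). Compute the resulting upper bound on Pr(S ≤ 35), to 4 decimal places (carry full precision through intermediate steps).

Write 35 = (1 − δ)μ, so δ = 1 − 35/46.36 = 0.2450388…
Then the exponent is δ²μ/2 = (μ − 35)²/(2μ) = 1.391821.
Bound = exp(−1.391821) = 0.24862.

0.2486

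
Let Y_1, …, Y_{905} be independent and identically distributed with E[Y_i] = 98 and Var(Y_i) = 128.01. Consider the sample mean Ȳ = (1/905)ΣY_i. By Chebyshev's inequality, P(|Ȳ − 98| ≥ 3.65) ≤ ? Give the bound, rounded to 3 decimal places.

0.011

Var(Ȳ) = Var(Y_i)/n = 128.01/905 = 0.14145.
Chebyshev: P(|Ȳ − 98| ≥ 3.65) ≤ Var(Ȳ)/(3.65)² = 128.01/(905·3.65²) = 0.0106.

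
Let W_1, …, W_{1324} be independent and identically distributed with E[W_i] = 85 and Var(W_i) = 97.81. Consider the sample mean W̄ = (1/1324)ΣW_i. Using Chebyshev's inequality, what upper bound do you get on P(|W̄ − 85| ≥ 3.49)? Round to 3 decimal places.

Var(W̄) = Var(W_i)/n = 97.81/1324 = 0.073875.
Chebyshev: P(|W̄ − 85| ≥ 3.49) ≤ Var(W̄)/(3.49)² = 97.81/(1324·3.49²) = 0.0061.

0.006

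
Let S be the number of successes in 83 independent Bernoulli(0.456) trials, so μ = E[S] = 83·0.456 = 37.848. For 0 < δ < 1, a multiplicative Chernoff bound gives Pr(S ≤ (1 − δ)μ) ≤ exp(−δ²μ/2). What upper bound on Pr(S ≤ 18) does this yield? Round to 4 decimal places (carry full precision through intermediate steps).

0.0055

Write 18 = (1 − δ)μ, so δ = 1 − 18/37.848 = 0.5244134…
Then the exponent is δ²μ/2 = (μ − 18)²/(2μ) = 5.204279.
Bound = exp(−5.204279) = 0.00549.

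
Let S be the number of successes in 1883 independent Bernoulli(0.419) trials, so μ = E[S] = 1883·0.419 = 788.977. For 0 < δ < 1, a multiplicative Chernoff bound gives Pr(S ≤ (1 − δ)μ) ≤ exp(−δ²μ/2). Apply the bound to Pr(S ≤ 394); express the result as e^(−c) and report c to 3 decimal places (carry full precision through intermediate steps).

Write 394 = (1 − δ)μ, so δ = 1 − 394/788.977 = 0.5006192…
Then the exponent is δ²μ/2 = (μ − 394)²/(2μ) = 98.866526.

98.867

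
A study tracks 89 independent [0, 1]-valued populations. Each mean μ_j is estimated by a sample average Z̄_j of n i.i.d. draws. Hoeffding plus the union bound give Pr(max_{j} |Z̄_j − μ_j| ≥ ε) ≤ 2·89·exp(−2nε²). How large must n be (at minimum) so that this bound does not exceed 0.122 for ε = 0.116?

271

Need 2·89·exp(−2nε²) ≤ 0.122, i.e. exp(−2nε²) ≤ 0.122/178.
So 2nε² ≥ ln(178/0.122) = 7.285518.
Hence n ≥ 7.285518/(2·0.116²) = 270.716.
The smallest integer n is 271.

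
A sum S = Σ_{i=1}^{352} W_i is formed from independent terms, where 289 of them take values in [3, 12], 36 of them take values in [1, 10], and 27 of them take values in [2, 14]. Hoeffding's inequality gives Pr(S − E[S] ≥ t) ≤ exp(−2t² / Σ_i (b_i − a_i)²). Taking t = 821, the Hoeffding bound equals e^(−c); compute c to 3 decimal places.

Σ(b_i − a_i)² = 289·9² + 36·9² + 27·12² = 30213.
c = 2t² / 30213 = 2·821² / 30213 = 44.6193.

44.619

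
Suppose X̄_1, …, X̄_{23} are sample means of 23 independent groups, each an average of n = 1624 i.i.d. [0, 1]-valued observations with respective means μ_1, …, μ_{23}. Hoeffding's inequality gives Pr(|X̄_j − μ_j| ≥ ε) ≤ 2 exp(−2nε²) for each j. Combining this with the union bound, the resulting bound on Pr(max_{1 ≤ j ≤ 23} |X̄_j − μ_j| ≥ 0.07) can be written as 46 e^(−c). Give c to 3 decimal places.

Union bound over the 23 events: Pr(max_{1 ≤ j ≤ 23} |X̄_j − μ_j| ≥ 0.07) ≤ 23·2·exp(−2nε²) = 46 exp(−2·1624·0.07²).
So c = 2·1624·0.07² = 15.9152.

15.915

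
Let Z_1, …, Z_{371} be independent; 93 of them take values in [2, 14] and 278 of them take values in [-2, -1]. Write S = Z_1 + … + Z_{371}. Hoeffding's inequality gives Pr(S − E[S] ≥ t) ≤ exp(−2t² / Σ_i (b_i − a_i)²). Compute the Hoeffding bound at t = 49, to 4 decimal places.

Σ(b_i − a_i)² = 93·12² + 278·1² = 13670.
Exponent = 2·49² / 13670 = 0.35128.
Bound = exp(−0.35128) = 0.70379.

0.7038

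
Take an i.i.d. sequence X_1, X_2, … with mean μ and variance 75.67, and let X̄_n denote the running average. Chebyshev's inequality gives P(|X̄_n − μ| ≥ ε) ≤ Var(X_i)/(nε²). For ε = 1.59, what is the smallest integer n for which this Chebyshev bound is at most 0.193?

156

Require 75.67/(n·1.59²) ≤ 0.193, i.e. n ≥ 75.67/(0.193·1.59²) = 155.086.
The smallest integer n is 156.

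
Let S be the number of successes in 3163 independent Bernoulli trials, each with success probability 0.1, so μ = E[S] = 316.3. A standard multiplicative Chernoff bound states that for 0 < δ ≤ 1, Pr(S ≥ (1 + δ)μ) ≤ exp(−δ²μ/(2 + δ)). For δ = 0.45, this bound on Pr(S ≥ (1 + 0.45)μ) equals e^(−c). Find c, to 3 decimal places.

26.143

c = δ²μ/(2 + δ) = 0.45²·316.3/(2 + 0.45) = 26.1432.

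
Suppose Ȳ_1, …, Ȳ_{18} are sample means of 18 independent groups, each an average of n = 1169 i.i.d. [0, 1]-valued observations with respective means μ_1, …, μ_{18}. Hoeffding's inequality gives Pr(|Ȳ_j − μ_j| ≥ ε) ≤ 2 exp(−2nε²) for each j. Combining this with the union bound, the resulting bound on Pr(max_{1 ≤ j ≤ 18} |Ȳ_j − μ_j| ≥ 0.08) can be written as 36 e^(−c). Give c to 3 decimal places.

Union bound over the 18 events: Pr(max_{1 ≤ j ≤ 18} |Ȳ_j − μ_j| ≥ 0.08) ≤ 18·2·exp(−2nε²) = 36 exp(−2·1169·0.08²).
So c = 2·1169·0.08² = 14.9632.

14.963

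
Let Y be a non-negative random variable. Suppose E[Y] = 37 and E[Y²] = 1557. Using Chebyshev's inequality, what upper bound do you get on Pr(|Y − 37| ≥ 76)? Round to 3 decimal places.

Var(Y) = E[Y²] − (E[Y])² = 1557 − 1369 = 188.
Chebyshev's inequality: Pr(|Y − μ| ≥ t) ≤ Var(Y)/t² = 188/5776 = 0.0325.

0.033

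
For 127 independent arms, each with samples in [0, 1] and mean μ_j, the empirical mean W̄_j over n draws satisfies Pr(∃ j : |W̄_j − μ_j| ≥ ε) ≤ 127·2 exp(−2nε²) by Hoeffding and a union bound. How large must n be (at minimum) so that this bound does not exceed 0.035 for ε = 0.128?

Need 2·127·exp(−2nε²) ≤ 0.035, i.e. exp(−2nε²) ≤ 0.035/254.
So 2nε² ≥ ln(254/0.035) = 8.889741.
Hence n ≥ 8.889741/(2·0.128²) = 271.293.
The smallest integer n is 272.

272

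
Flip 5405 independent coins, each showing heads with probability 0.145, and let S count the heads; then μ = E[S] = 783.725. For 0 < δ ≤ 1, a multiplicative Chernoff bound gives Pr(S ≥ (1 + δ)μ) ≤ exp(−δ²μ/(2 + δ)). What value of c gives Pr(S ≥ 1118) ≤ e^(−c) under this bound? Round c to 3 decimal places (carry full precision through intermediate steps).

Write 1118 = (1 + δ)μ, so δ = 1118/783.725 − 1 = 0.4265208…
Then the exponent is δ²μ/(2 + δ) = (1118 − μ)² / (μ·(2 + δ)) = 58.757063.

58.757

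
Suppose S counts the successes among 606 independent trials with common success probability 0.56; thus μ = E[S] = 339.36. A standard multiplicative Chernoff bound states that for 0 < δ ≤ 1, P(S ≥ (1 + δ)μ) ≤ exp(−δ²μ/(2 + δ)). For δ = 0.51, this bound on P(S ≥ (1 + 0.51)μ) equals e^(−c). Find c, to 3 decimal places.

c = δ²μ/(2 + δ) = 0.51²·339.36/(2 + 0.51) = 35.1663.

35.166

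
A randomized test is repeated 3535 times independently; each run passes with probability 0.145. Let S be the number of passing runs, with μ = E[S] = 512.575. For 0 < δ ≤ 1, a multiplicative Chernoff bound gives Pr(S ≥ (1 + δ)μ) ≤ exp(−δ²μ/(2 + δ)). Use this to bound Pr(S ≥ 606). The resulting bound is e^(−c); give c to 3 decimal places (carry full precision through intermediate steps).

7.803

Write 606 = (1 + δ)μ, so δ = 606/512.575 − 1 = 0.182266…
Then the exponent is δ²μ/(2 + δ) = (606 − μ)² / (μ·(2 + δ)) = 7.802991.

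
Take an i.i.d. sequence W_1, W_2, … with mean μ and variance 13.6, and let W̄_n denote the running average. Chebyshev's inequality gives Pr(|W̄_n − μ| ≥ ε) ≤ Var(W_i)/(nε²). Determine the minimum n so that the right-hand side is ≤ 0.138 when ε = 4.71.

5

Require 13.6/(n·4.71²) ≤ 0.138, i.e. n ≥ 13.6/(0.138·4.71²) = 4.442.
The smallest integer n is 5.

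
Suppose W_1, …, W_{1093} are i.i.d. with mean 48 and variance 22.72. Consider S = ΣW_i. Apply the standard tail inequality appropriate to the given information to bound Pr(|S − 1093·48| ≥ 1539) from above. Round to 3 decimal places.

With mean and variance of each term known, Chebyshev's inequality bounds the deviation of the sum (or sample mean).
Var(S) = n·Var(W_i) = 1093·22.72 = 24832.96.
Chebyshev: Pr(|S − 1093·48| ≥ 1539) ≤ Var(S)/1539² = 24832.96/2368521 = 0.0105.

0.010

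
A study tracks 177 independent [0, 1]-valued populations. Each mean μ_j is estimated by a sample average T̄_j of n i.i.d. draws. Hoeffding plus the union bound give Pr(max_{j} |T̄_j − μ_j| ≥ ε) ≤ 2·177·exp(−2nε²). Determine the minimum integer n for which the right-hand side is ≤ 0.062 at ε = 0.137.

231

Need 2·177·exp(−2nε²) ≤ 0.062, i.e. exp(−2nε²) ≤ 0.062/354.
So 2nε² ≥ ln(354/0.062) = 8.649918.
Hence n ≥ 8.649918/(2·0.137²) = 230.431.
The smallest integer n is 231.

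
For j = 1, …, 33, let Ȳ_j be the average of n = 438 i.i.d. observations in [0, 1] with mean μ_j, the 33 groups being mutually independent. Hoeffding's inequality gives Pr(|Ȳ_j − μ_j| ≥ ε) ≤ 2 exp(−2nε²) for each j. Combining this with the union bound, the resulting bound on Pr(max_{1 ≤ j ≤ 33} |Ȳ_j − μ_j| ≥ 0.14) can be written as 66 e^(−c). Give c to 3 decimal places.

17.170

Union bound over the 33 events: Pr(max_{1 ≤ j ≤ 33} |Ȳ_j − μ_j| ≥ 0.14) ≤ 33·2·exp(−2nε²) = 66 exp(−2·438·0.14²).
So c = 2·438·0.14² = 17.1696.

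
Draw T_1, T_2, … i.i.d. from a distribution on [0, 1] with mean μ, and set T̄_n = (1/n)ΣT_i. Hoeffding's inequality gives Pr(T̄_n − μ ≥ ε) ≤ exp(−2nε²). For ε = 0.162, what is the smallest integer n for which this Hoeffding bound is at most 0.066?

Require exp(−2nε²) ≤ 0.066, i.e. 2nε² ≥ ln(1/0.066) = 2.718101.
So n ≥ 2.718101 / (2·0.162²) = 51.785.
The smallest integer n is 52.

52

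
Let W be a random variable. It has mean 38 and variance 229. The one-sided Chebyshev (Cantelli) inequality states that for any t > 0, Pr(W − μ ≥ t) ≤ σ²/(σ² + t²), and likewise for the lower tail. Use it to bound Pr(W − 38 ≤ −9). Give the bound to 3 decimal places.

Here σ² = 229 and t = 9, so σ² + t² = 310.
Cantelli's bound: 229/310 = 0.7387.

0.739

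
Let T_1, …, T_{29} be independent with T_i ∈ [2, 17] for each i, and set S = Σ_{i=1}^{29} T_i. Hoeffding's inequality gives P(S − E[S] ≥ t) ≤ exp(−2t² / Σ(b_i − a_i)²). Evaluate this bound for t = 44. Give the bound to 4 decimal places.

0.5524

Σ(b_i − a_i)² = 29·(15)² = 6525.
Exponent = 2·44²/6525 = 0.5934.
Bound = exp(−0.5934) = 0.55244.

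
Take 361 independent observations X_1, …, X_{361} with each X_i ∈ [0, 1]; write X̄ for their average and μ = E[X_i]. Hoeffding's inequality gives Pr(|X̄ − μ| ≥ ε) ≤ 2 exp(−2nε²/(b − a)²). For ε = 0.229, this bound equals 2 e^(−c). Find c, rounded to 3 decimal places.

c = 2nε²/(b − a)² = 2·361·0.229² / 1² = 37.8624.

37.862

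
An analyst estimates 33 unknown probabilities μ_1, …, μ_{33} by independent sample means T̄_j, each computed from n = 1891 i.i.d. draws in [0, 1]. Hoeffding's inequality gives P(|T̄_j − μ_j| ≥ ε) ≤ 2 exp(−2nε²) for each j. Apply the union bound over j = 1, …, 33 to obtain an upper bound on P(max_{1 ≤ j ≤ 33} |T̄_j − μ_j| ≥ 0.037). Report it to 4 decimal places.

Per-experiment Hoeffding bound: 2·exp(−2·1891·0.037²) = 2·exp(−5.17756) = 0.011284.
Union bound over 33 events: 33·0.011284 = 0.37236.

0.3724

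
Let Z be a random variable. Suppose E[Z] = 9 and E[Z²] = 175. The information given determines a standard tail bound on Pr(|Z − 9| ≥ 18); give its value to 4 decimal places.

The first two moments determine the variance, so Chebyshev's inequality is the sharpest standard bound available.
Var(Z) = E[Z²] − (E[Z])² = 175 − 81 = 94.
Chebyshev's inequality: Pr(|Z − μ| ≥ t) ≤ Var(Z)/t² = 94/324 = 0.2901.

0.2901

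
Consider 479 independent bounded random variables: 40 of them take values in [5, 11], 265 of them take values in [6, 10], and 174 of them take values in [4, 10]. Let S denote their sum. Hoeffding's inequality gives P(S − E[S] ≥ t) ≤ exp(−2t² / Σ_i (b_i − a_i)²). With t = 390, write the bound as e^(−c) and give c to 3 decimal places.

25.469

Σ(b_i − a_i)² = 40·6² + 265·4² + 174·6² = 11944.
c = 2t² / 11944 = 2·390² / 11944 = 25.4689.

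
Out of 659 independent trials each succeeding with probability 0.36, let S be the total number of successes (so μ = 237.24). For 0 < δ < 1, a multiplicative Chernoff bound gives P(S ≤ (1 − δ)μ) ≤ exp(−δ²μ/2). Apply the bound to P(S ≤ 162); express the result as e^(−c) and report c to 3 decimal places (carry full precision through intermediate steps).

11.931

Write 162 = (1 − δ)μ, so δ = 1 − 162/237.24 = 0.3171472…
Then the exponent is δ²μ/2 = (μ − 162)²/(2μ) = 11.931077.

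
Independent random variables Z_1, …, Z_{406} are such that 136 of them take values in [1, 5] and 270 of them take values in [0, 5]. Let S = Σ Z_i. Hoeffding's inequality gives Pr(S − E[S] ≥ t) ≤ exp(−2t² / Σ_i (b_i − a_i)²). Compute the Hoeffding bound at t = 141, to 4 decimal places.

0.0116

Σ(b_i − a_i)² = 136·4² + 270·5² = 8926.
Exponent = 2·141² / 8926 = 4.45463.
Bound = exp(−4.45463) = 0.01162.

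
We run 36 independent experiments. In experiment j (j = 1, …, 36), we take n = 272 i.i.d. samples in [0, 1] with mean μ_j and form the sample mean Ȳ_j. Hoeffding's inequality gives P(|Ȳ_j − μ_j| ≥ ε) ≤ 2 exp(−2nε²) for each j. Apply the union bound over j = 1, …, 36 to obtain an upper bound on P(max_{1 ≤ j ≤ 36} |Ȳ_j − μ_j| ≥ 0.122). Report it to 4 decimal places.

Per-experiment Hoeffding bound: 2·exp(−2·272·0.122²) = 2·exp(−8.09690) = 0.00060897.
Union bound over 36 events: 36·0.00060897 = 0.02192.

0.0219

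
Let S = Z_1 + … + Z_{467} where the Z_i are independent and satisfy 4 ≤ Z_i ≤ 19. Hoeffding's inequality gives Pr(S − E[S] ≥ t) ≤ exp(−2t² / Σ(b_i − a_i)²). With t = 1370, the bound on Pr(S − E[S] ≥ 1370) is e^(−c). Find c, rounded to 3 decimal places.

Σ(b_i − a_i)² = 467·(15)² = 105075.
c = 2t²/105075 = 2·1370²/105075 = 35.7250.

35.725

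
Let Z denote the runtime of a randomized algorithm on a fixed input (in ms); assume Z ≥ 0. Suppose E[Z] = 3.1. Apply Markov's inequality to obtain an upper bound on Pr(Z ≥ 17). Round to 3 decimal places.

0.182

Markov's inequality: for a non-negative random variable, Pr(Z ≥ a) ≤ E[Z]/a.
Here E[Z] = 3.1 and a = 17, so the bound is 3.1/17 = 0.1824.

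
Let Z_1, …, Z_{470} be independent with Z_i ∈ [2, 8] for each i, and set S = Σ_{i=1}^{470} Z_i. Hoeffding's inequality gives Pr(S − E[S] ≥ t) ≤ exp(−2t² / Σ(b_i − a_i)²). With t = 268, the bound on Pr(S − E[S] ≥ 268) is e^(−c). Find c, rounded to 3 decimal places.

Σ(b_i − a_i)² = 470·(6)² = 16920.
c = 2t²/16920 = 2·268²/16920 = 8.4898.

8.490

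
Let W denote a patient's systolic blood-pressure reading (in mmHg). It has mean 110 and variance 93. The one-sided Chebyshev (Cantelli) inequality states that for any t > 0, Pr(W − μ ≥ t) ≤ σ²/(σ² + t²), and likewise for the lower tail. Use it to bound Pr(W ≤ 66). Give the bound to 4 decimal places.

Here σ² = 93 and t = 44, so σ² + t² = 2029.
Cantelli's bound: 93/2029 = 0.0458.

0.0458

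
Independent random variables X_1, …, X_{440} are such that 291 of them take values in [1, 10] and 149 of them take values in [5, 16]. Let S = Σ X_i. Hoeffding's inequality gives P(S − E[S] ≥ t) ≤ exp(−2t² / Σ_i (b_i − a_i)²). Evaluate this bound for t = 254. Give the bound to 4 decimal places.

Σ(b_i − a_i)² = 291·9² + 149·11² = 41600.
Exponent = 2·254² / 41600 = 3.10173.
Bound = exp(−3.10173) = 0.04497.

0.0450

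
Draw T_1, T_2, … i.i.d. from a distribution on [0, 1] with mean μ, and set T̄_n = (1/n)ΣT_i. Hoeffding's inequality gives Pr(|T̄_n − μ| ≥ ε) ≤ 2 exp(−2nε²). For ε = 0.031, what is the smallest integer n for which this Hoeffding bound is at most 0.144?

Require 2·exp(−2nε²) ≤ 0.144, i.e. 2nε² ≥ ln(2/0.144) = 2.631089.
So n ≥ 2.631089 / (2·0.031²) = 1368.933.
The smallest integer n is 1369.

1369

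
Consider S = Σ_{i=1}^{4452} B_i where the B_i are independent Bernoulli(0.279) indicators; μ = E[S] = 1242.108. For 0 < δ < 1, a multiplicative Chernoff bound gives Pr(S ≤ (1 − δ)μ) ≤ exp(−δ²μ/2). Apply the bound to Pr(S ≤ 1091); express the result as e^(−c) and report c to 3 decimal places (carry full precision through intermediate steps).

Write 1091 = (1 − δ)μ, so δ = 1 − 1091/1242.108 = 0.1216545…
Then the exponent is δ²μ/2 = (μ − 1091)²/(2μ) = 9.191482.

9.191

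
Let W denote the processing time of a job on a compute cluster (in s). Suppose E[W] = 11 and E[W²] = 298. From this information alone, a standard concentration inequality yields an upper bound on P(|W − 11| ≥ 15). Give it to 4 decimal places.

0.7867

The first two moments determine the variance, so Chebyshev's inequality is the sharpest standard bound available.
Var(W) = E[W²] − (E[W])² = 298 − 121 = 177.
Chebyshev's inequality: P(|W − μ| ≥ t) ≤ Var(W)/t² = 177/225 = 0.7867.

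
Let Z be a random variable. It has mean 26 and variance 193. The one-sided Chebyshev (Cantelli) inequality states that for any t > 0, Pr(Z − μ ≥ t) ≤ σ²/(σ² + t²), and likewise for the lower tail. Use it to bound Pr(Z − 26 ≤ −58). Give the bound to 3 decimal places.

0.054

Here σ² = 193 and t = 58, so σ² + t² = 3557.
Cantelli's bound: 193/3557 = 0.0543.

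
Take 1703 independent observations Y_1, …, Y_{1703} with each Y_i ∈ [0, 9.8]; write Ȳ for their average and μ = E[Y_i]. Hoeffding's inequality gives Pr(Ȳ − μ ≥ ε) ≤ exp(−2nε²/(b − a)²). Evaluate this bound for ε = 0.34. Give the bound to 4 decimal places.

Exponent: 2nε²/(b − a)² = 2·1703·0.34² / 9.8² = 4.09968.
Bound = exp(−4.09968) = 0.01658.

0.0166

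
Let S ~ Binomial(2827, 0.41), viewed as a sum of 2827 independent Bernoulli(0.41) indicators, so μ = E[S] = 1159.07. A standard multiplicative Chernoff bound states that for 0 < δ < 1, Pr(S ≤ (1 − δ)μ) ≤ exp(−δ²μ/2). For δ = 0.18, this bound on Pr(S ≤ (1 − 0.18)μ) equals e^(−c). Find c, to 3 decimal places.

c = δ²μ/2 = 0.18²·1159.07/2 = 18.7769.

18.777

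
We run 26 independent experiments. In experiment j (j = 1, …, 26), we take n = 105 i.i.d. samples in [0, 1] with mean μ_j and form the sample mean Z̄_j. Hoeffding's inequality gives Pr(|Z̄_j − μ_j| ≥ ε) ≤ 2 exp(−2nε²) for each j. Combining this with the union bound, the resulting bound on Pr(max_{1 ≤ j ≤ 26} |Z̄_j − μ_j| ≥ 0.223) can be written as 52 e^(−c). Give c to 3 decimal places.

10.443

Union bound over the 26 events: Pr(max_{1 ≤ j ≤ 26} |Z̄_j − μ_j| ≥ 0.223) ≤ 26·2·exp(−2nε²) = 52 exp(−2·105·0.223²).
So c = 2·105·0.223² = 10.4431.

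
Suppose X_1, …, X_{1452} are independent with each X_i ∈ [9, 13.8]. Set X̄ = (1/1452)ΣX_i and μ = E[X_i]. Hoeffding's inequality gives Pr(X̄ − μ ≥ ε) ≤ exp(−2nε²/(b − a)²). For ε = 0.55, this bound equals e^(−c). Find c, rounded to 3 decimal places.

c = 2nε²/(b − a)² = 2·1452·0.55² / 4.8² = 38.1276.

38.128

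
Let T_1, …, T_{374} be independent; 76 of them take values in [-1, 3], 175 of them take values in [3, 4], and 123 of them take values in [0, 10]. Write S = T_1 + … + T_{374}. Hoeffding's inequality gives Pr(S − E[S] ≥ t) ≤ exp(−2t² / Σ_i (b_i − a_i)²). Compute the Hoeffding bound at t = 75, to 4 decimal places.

0.4397

Σ(b_i − a_i)² = 76·4² + 175·1² + 123·10² = 13691.
Exponent = 2·75² / 13691 = 0.82171.
Bound = exp(−0.82171) = 0.43968.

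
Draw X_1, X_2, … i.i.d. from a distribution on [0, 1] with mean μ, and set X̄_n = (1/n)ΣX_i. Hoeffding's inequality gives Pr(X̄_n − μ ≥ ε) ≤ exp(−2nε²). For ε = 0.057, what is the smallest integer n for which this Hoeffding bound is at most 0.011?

Require exp(−2nε²) ≤ 0.011, i.e. 2nε² ≥ ln(1/0.011) = 4.509860.
So n ≥ 4.509860 / (2·0.057²) = 694.038.
The smallest integer n is 695.

695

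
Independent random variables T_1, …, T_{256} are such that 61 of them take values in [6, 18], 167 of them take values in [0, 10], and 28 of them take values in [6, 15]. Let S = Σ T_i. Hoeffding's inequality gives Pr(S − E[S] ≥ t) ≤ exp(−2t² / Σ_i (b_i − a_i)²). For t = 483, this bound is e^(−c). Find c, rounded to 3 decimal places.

Σ(b_i − a_i)² = 61·12² + 167·10² + 28·9² = 27752.
c = 2t² / 27752 = 2·483² / 27752 = 16.8124.

16.812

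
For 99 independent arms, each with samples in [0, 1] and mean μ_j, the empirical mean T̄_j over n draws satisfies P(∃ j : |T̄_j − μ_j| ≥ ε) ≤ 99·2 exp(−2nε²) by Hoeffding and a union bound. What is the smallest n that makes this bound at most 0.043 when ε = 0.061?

Need 2·99·exp(−2nε²) ≤ 0.043, i.e. exp(−2nε²) ≤ 0.043/198.
So 2nε² ≥ ln(198/0.043) = 8.434822.
Hence n ≥ 8.434822/(2·0.061²) = 1133.408.
The smallest integer n is 1134.

1134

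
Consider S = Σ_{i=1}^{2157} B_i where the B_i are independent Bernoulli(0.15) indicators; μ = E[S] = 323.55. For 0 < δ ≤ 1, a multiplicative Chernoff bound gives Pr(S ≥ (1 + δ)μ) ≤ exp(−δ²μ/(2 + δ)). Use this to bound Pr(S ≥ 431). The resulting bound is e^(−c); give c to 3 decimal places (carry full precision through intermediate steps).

15.301

Write 431 = (1 + δ)μ, so δ = 431/323.55 − 1 = 0.332097…
Then the exponent is δ²μ/(2 + δ) = (431 − μ)² / (μ·(2 + δ)) = 15.301176.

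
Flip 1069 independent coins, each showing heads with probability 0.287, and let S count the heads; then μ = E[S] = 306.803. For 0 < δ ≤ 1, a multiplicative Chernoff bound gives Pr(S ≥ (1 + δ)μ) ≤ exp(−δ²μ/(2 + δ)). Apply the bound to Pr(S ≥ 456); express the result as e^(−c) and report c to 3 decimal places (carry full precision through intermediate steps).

29.182

Write 456 = (1 + δ)μ, so δ = 456/306.803 − 1 = 0.4862958…
Then the exponent is δ²μ/(2 + δ) = (456 − μ)² / (μ·(2 + δ)) = 29.181512.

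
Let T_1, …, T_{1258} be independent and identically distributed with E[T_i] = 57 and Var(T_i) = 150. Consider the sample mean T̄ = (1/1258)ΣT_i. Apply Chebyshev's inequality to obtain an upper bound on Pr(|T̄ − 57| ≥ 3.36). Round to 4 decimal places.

0.0106

Var(T̄) = Var(T_i)/n = 150/1258 = 0.11924.
Chebyshev: Pr(|T̄ − 57| ≥ 3.36) ≤ Var(T̄)/(3.36)² = 150/(1258·3.36²) = 0.0106.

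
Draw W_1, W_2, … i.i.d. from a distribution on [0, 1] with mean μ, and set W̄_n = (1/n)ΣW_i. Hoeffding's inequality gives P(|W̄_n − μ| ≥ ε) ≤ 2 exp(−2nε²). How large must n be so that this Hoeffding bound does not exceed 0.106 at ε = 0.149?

67

Require 2·exp(−2nε²) ≤ 0.106, i.e. 2nε² ≥ ln(2/0.106) = 2.937463.
So n ≥ 2.937463 / (2·0.149²) = 66.156.
The smallest integer n is 67.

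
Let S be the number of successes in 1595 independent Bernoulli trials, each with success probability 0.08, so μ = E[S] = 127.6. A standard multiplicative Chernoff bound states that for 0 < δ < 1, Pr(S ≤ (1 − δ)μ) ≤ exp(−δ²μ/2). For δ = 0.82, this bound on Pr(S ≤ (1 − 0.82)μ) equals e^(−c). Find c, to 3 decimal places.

c = δ²μ/2 = 0.82²·127.6/2 = 42.8991.

42.899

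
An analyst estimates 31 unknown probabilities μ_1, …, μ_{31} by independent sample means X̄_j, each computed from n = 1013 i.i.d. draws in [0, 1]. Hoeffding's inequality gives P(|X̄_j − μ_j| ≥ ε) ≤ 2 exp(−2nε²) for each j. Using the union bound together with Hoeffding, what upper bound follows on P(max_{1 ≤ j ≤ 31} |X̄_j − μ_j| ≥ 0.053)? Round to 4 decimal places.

0.2093

Per-experiment Hoeffding bound: 2·exp(−2·1013·0.053²) = 2·exp(−5.69103) = 0.0067522.
Union bound over 31 events: 31·0.0067522 = 0.20932.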